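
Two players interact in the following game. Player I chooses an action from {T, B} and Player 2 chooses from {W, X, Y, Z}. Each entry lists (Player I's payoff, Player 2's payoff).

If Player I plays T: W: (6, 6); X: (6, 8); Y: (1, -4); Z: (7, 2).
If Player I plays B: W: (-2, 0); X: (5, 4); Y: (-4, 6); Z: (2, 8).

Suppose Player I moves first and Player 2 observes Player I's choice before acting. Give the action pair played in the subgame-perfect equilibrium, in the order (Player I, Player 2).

(T, X)

Player 2 best-responds to each possible Player I move:
- T: BR = X, leader payoff 6.
- B: BR = Z, leader payoff 2.
Maximizing over 6, 2, Player I chooses T. Subgame-perfect outcome: (T, X) with payoffs (6, 8).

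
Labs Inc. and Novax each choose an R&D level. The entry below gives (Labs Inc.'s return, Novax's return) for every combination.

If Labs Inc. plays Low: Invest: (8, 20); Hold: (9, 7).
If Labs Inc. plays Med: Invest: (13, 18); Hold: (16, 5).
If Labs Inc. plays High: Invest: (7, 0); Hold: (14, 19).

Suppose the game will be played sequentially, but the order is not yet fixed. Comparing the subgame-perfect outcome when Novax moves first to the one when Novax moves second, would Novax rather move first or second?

If Labs Inc. leads: Novax's best replies are Low→Invest, Med→Invest, High→Hold; Labs Inc.'s induced payoffs 8, 13, 14; outcome (High, Hold), payoffs (14, 19).
If Novax leads: Labs Inc.'s best replies are Invest→Med, Hold→Med; Novax's induced payoffs 18, 5; outcome (Med, Invest), payoffs (13, 18).
Novax gets 18 moving first and 19 moving second, so Novax prefers to move second.

second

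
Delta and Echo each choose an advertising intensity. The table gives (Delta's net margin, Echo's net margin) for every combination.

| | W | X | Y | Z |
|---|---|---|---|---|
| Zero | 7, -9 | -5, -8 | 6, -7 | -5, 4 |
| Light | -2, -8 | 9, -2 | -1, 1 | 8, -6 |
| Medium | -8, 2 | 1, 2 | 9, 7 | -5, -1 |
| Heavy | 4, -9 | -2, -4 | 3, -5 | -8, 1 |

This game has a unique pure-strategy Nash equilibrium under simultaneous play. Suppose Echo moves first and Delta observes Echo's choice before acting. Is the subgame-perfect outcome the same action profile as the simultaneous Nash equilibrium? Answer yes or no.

Delta best-responds to each possible Echo move:
- W: BR = Zero, leader payoff -9.
- X: BR = Light, leader payoff -2.
- Y: BR = Medium, leader payoff 7.
- Z: BR = Light, leader payoff -6.
Among -9, -2, 7, -6, the best is 7 at Y. Subgame-perfect outcome: (Medium, Y) with payoffs (9, 7).
For the simultaneous game, intersect best replies.
Delta's best replies: W→Zero; X→Light; Y→Medium; Z→Light.
Echo's best replies: Zero→Z; Light→Y; Medium→Y; Heavy→Z.
Only (Medium, Y) has each player best-responding; Nash payoffs (9, 7).
Sequential outcome (Medium, Y) coincides with the Nash profile (Medium, Y).

yes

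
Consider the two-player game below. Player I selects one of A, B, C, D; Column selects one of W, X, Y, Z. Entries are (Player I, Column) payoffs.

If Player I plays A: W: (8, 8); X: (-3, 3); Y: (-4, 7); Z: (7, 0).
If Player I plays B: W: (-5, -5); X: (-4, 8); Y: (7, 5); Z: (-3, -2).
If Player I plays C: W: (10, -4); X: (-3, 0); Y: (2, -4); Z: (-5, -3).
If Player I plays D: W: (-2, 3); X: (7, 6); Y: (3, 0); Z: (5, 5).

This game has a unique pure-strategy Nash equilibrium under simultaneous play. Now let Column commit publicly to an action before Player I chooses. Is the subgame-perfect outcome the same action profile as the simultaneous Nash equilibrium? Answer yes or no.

Player I best-responds to each possible Column move:
- W → Player I plays C (best of 8, -5, 10, -2); Column gets -4.
- X → Player I plays D (best of -3, -4, -3, 7); Column gets 6.
- Y → Player I plays B (best of -4, 7, 2, 3); Column gets 5.
- Z → Player I plays A (best of 7, -3, -5, 5); Column gets 0.
Among -4, 6, 5, 0, the best is 6 at X. Subgame-perfect outcome: (D, X) with payoffs (7, 6).
For the simultaneous game, intersect best replies.
Player I's best replies: W→C; X→D; Y→B; Z→A.
Column's best replies: A→W; B→X; C→X; D→X.
The unique mutual best reply is (D, X), giving (7, 6).
Sequential outcome (D, X) coincides with the Nash profile (D, X).

yes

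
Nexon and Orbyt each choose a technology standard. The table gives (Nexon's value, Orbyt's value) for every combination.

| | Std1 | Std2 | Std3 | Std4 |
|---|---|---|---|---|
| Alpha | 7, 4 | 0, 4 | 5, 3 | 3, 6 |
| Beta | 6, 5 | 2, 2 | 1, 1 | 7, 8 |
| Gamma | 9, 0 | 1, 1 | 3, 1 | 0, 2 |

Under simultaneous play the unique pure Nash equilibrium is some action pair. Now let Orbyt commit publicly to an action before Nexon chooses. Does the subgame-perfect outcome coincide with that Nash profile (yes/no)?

yes

Backward induction with Orbyt moving first.
- Std1 → Nexon plays Gamma (best of 7, 6, 9); Orbyt gets 0.
- Std2 → Nexon plays Beta (best of 0, 2, 1); Orbyt gets 2.
- Std3 → Nexon plays Alpha (best of 5, 1, 3); Orbyt gets 3.
- Std4 → Nexon plays Beta (best of 3, 7, 0); Orbyt gets 8.
Among 0, 2, 3, 8, the best is 8 at Std4. Subgame-perfect outcome: (Beta, Std4) with payoffs (7, 8).
For the simultaneous game, intersect best replies.
Nexon's best replies: Std1→Gamma; Std2→Beta; Std3→Alpha; Std4→Beta.
Orbyt's best replies: Alpha→Std4; Beta→Std4; Gamma→Std4.
The unique mutual best reply is (Beta, Std4), giving (7, 8).
Sequential outcome (Beta, Std4) coincides with the Nash profile (Beta, Std4).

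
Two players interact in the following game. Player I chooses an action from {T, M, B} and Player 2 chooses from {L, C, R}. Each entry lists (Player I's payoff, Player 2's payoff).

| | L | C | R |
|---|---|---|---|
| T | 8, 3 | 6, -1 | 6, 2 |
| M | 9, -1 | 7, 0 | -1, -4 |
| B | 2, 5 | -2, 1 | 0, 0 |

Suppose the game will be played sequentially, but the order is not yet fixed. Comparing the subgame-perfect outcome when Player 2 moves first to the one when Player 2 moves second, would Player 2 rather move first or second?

If Player I leads: Player 2's best replies are T→L, M→C, B→L; Player I's induced payoffs 8, 7, 2; outcome (T, L), payoffs (8, 3).
If Player 2 leads: Player I's best replies are L→M, C→M, R→T; Player 2's induced payoffs -1, 0, 2; outcome (T, R), payoffs (6, 2).
Player 2 gets 2 moving first and 3 moving second, so Player 2 prefers to move second.

second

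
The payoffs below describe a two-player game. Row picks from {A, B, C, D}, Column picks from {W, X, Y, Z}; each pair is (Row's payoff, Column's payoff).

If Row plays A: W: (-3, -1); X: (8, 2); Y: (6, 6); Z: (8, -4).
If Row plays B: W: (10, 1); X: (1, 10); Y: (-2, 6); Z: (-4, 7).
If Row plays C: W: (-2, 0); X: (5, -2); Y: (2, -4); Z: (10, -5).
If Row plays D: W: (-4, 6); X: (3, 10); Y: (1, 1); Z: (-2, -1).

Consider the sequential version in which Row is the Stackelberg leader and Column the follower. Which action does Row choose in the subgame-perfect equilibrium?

A

Column best-responds to each possible Row move:
- A: BR = Y, leader payoff 6.
- B: BR = X, leader payoff 1.
- C: BR = W, leader payoff -2.
- D: BR = X, leader payoff 3.
Row's induced payoffs are 6, 1, -2, 3, so Row commits to A. Subgame-perfect outcome: (A, Y) with payoffs (6, 6).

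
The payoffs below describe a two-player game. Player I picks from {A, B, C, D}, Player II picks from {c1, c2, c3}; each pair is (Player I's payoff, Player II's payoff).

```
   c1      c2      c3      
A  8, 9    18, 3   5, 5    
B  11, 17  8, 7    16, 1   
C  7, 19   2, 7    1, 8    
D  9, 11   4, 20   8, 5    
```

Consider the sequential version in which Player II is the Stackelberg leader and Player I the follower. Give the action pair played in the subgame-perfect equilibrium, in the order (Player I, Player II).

(B, c1)

Backward induction with Player II moving first.
- c1 → Player I plays B (best of 8, 11, 7, 9); Player II gets 17.
- c2 → Player I plays A (best of 18, 8, 2, 4); Player II gets 3.
- c3 → Player I plays B (best of 5, 16, 1, 8); Player II gets 1.
Player II's induced payoffs are 17, 3, 1, so Player II commits to c1. Subgame-perfect outcome: (B, c1) with payoffs (11, 17).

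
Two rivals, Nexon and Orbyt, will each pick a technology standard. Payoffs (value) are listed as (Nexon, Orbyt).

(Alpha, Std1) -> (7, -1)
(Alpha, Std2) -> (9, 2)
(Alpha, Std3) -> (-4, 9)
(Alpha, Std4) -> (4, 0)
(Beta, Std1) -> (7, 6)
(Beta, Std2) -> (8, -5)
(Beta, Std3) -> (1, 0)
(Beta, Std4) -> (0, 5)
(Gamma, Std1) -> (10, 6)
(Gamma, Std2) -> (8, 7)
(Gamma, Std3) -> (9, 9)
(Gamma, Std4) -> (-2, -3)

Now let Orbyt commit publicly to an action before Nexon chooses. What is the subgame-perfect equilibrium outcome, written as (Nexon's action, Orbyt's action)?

Work backward from Nexon's decision.
- Std1 → Nexon plays Gamma (best of 7, 7, 10); Orbyt gets 6.
- Std2 → Nexon plays Alpha (best of 9, 8, 8); Orbyt gets 2.
- Std3 → Nexon plays Gamma (best of -4, 1, 9); Orbyt gets 9.
- Std4 → Nexon plays Alpha (best of 4, 0, -2); Orbyt gets 0.
Maximizing over 6, 2, 9, 0, Orbyt chooses Std3. Subgame-perfect outcome: (Gamma, Std3) with payoffs (9, 9).

(Gamma, Std3)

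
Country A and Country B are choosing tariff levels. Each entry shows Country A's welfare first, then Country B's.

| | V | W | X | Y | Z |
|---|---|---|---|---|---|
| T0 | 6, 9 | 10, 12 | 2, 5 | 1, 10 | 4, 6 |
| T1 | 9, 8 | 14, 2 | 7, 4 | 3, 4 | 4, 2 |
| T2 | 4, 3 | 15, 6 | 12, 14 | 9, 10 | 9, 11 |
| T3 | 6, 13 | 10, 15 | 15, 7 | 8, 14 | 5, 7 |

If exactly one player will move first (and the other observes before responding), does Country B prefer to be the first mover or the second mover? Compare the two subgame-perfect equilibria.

If Country A leads: Country B's best replies are T0→W, T1→V, T2→X, T3→W; Country A's induced payoffs 10, 9, 12, 10; outcome (T2, X), payoffs (12, 14).
If Country B leads: Country A's best replies are V→T1, W→T2, X→T3, Y→T2, Z→T2; Country B's induced payoffs 8, 6, 7, 10, 11; outcome (T2, Z), payoffs (9, 11).
Country B gets 11 moving first and 14 moving second, so Country B prefers to move second.

second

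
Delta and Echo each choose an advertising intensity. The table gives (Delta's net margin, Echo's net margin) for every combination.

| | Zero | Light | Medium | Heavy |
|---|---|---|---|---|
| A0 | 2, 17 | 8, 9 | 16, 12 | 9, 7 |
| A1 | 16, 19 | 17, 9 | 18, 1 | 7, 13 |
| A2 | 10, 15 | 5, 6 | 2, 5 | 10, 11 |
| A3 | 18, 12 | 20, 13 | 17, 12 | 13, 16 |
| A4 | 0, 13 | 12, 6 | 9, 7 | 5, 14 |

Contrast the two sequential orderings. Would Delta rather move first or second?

If Delta leads: Echo's best replies are A0→Zero, A1→Zero, A2→Zero, A3→Heavy, A4→Heavy; Delta's induced payoffs 2, 16, 10, 13, 5; outcome (A1, Zero), payoffs (16, 19).
If Echo leads: Delta's best replies are Zero→A3, Light→A3, Medium→A1, Heavy→A3; Echo's induced payoffs 12, 13, 1, 16; outcome (A3, Heavy), payoffs (13, 16).
Delta gets 16 moving first and 13 moving second, so Delta prefers to move first.

first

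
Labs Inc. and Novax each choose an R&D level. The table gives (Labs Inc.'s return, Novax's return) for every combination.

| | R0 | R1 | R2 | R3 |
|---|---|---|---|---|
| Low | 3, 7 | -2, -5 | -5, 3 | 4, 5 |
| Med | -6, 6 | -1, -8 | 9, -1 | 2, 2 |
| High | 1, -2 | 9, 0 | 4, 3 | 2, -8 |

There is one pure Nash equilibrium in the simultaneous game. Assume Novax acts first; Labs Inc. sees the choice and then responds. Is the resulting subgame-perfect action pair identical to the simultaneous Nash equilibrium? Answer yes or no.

Labs Inc. best-responds to each possible Novax move:
- R0 → Labs Inc. plays Low (best of 3, -6, 1); Novax gets 7.
- R1 → Labs Inc. plays High (best of -2, -1, 9); Novax gets 0.
- R2 → Labs Inc. plays Med (best of -5, 9, 4); Novax gets -1.
- R3 → Labs Inc. plays Low (best of 4, 2, 2); Novax gets 5.
Novax's induced payoffs are 7, 0, -1, 5, so Novax commits to R0. Subgame-perfect outcome: (Low, R0) with payoffs (3, 7).
For the simultaneous game, intersect best replies.
Labs Inc.'s best replies: R0→Low; R1→High; R2→Med; R3→Low.
Novax's best replies: Low→R0; Med→R0; High→R2.
Only (Low, R0) has each player best-responding; Nash payoffs (3, 7).
Sequential outcome (Low, R0) coincides with the Nash profile (Low, R0).

yes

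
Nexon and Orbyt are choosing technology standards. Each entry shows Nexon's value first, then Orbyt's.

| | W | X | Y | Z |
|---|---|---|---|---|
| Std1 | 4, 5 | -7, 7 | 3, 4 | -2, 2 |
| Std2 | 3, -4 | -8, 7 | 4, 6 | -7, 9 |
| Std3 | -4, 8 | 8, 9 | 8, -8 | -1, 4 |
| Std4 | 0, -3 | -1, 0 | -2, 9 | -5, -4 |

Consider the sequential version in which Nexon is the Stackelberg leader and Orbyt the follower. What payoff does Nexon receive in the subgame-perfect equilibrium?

Orbyt best-responds to each possible Nexon move:
- Std1 → Orbyt plays X (best of 5, 7, 4, 2); Nexon gets -7.
- Std2 → Orbyt plays Z (best of -4, 7, 6, 9); Nexon gets -7.
- Std3 → Orbyt plays X (best of 8, 9, -8, 4); Nexon gets 8.
- Std4 → Orbyt plays Y (best of -3, 0, 9, -4); Nexon gets -2.
Maximizing over -7, -7, 8, -2, Nexon chooses Std3. Subgame-perfect outcome: (Std3, X) with payoffs (8, 9).

8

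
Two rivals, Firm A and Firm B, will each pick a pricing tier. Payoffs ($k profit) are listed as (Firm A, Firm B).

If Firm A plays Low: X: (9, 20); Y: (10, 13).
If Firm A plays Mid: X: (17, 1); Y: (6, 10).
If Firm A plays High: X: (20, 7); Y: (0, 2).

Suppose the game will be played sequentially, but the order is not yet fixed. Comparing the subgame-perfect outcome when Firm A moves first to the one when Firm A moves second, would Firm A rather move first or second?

first

If Firm A leads: Firm B's best replies are Low→X, Mid→Y, High→X; Firm A's induced payoffs 9, 6, 20; outcome (High, X), payoffs (20, 7).
If Firm B leads: Firm A's best replies are X→High, Y→Low; Firm B's induced payoffs 7, 13; outcome (Low, Y), payoffs (10, 13).
Firm A gets 20 moving first and 10 moving second, so Firm A prefers to move first.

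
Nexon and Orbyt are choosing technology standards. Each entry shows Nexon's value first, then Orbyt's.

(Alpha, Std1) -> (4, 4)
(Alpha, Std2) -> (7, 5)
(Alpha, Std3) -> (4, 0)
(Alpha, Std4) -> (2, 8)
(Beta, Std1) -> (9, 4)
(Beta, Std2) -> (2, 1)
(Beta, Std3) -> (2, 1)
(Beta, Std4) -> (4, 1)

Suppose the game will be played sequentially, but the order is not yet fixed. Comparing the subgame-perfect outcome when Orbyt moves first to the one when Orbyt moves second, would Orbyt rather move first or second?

first

If Nexon leads: Orbyt's best replies are Alpha→Std4, Beta→Std1; Nexon's induced payoffs 2, 9; outcome (Beta, Std1), payoffs (9, 4).
If Orbyt leads: Nexon's best replies are Std1→Beta, Std2→Alpha, Std3→Alpha, Std4→Beta; Orbyt's induced payoffs 4, 5, 0, 1; outcome (Alpha, Std2), payoffs (7, 5).
Orbyt gets 5 moving first and 4 moving second, so Orbyt prefers to move first.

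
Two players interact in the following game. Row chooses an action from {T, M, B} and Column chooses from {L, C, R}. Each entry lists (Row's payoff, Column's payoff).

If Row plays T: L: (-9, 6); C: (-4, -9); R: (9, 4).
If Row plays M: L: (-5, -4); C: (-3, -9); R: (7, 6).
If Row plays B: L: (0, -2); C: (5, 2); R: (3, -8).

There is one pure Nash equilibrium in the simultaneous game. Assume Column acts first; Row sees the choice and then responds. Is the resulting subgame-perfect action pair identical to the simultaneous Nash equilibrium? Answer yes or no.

no

Row best-responds to each possible Column move:
- L: BR = B, leader payoff -2.
- C: BR = B, leader payoff 2.
- R: BR = T, leader payoff 4.
Maximizing over -2, 2, 4, Column chooses R. Subgame-perfect outcome: (T, R) with payoffs (9, 4).
Now find the simultaneous Nash equilibrium.
Row's best replies: L→B; C→B; R→T.
Column's best replies: T→L; M→R; B→C.
The unique mutual best reply is (B, C), giving (5, 2).
Sequential outcome (T, R) differs from the Nash profile (B, C).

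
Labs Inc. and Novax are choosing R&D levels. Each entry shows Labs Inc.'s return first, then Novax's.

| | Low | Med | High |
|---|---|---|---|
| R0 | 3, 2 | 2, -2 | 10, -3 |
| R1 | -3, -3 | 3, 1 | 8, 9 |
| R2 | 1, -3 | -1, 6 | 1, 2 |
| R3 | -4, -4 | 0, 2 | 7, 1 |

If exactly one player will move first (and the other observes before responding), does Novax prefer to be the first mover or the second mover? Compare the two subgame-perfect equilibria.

second

If Labs Inc. leads: Novax's best replies are R0→Low, R1→High, R2→Med, R3→Med; Labs Inc.'s induced payoffs 3, 8, -1, 0; outcome (R1, High), payoffs (8, 9).
If Novax leads: Labs Inc.'s best replies are Low→R0, Med→R1, High→R0; Novax's induced payoffs 2, 1, -3; outcome (R0, Low), payoffs (3, 2).
Novax gets 2 moving first and 9 moving second, so Novax prefers to move second.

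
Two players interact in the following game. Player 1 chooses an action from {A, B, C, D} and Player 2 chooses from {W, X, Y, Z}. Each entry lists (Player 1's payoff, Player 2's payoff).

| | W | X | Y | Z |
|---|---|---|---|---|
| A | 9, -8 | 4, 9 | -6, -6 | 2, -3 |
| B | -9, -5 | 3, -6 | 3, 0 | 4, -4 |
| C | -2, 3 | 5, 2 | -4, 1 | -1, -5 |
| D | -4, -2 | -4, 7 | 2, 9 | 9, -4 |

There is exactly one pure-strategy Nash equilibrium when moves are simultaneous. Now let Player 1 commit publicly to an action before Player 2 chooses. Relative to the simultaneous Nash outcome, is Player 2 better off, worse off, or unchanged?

Backward induction with Player 1 moving first.
- A → Player 2 plays X (best of -8, 9, -6, -3); Player 1 gets 4.
- B → Player 2 plays Y (best of -5, -6, 0, -4); Player 1 gets 3.
- C → Player 2 plays W (best of 3, 2, 1, -5); Player 1 gets -2.
- D → Player 2 plays Y (best of -2, 7, 9, -4); Player 1 gets 2.
Among 4, 3, -2, 2, the best is 4 at A. Subgame-perfect outcome: (A, X) with payoffs (4, 9).
Now find the simultaneous Nash equilibrium.
Player 1's best replies: W→A; X→C; Y→B; Z→D.
Player 2's best replies: A→X; B→Y; C→W; D→Y.
The unique mutual best reply is (B, Y), giving (3, 0).
Player 2 earns 9 sequentially versus 0 at the Nash outcome: better off.

better off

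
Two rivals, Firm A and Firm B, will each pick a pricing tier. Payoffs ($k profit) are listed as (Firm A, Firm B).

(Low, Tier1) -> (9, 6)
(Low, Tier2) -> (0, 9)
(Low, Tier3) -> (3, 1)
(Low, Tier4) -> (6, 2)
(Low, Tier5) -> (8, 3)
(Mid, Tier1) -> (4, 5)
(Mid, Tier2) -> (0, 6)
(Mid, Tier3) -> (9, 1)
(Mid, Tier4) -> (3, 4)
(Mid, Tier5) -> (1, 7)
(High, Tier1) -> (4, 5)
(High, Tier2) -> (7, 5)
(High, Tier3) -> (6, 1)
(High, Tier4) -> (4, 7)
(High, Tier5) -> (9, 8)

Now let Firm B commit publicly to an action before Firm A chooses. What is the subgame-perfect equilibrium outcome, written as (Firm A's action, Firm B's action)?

(High, Tier5)

Firm A best-responds to each possible Firm B move:
- Tier1: Firm A compares 9, 4, 4 and picks Low; Firm B would get 6.
- Tier2: Firm A compares 0, 0, 7 and picks High; Firm B would get 5.
- Tier3: Firm A compares 3, 9, 6 and picks Mid; Firm B would get 1.
- Tier4: Firm A compares 6, 3, 4 and picks Low; Firm B would get 2.
- Tier5: Firm A compares 8, 1, 9 and picks High; Firm B would get 8.
Among 6, 5, 1, 2, 8, the best is 8 at Tier5. Subgame-perfect outcome: (High, Tier5) with payoffs (9, 8).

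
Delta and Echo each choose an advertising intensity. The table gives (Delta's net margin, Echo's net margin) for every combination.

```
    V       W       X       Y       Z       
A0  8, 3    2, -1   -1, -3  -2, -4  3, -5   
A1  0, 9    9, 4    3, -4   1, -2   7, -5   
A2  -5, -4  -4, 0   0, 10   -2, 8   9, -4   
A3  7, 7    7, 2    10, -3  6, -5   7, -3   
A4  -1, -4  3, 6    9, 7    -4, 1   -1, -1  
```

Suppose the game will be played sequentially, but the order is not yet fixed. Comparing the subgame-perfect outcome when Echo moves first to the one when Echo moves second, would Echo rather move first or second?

If Delta leads: Echo's best replies are A0→V, A1→V, A2→X, A3→V, A4→X; Delta's induced payoffs 8, 0, 0, 7, 9; outcome (A4, X), payoffs (9, 7).
If Echo leads: Delta's best replies are V→A0, W→A1, X→A3, Y→A3, Z→A2; Echo's induced payoffs 3, 4, -3, -5, -4; outcome (A1, W), payoffs (9, 4).
Echo gets 4 moving first and 7 moving second, so Echo prefers to move second.

second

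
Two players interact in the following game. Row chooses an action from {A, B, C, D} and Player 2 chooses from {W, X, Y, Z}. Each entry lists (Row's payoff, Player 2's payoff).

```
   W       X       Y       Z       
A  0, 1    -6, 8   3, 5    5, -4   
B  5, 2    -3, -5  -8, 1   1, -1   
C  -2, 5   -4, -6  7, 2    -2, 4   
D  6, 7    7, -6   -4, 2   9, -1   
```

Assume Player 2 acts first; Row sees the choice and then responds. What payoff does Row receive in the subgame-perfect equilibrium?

Solve by backward induction (Player 2 leads).
- W: BR = D, leader payoff 7.
- X: BR = D, leader payoff -6.
- Y: BR = C, leader payoff 2.
- Z: BR = D, leader payoff -1.
Among 7, -6, 2, -1, the best is 7 at W. Subgame-perfect outcome: (D, W) with payoffs (6, 7).

6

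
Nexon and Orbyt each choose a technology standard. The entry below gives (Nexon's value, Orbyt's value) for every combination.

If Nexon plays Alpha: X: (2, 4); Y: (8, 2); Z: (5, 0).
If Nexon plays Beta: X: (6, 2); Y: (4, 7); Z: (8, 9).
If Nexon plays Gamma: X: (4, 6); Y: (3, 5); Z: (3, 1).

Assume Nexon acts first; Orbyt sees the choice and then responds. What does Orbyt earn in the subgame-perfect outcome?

9

Solve by backward induction (Nexon leads).
- Alpha: Orbyt compares 4, 2, 0 and picks X; Nexon would get 2.
- Beta: Orbyt compares 2, 7, 9 and picks Z; Nexon would get 8.
- Gamma: Orbyt compares 6, 5, 1 and picks X; Nexon would get 4.
Nexon's induced payoffs are 2, 8, 4, so Nexon commits to Beta. Subgame-perfect outcome: (Beta, Z) with payoffs (8, 9).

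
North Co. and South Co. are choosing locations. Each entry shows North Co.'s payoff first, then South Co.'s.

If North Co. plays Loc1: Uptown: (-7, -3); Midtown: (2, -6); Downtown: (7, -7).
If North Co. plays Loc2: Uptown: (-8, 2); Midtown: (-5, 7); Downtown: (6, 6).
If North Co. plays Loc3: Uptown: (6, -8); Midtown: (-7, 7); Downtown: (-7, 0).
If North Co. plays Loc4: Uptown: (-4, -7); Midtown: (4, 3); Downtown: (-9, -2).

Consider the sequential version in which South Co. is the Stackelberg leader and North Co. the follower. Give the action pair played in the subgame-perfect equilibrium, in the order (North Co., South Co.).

Work backward from North Co.'s decision.
- Uptown: North Co. compares -7, -8, 6, -4 and picks Loc3; South Co. would get -8.
- Midtown: North Co. compares 2, -5, -7, 4 and picks Loc4; South Co. would get 3.
- Downtown: North Co. compares 7, 6, -7, -9 and picks Loc1; South Co. would get -7.
Among -8, 3, -7, the best is 3 at Midtown. Subgame-perfect outcome: (Loc4, Midtown) with payoffs (4, 3).

(Loc4, Midtown)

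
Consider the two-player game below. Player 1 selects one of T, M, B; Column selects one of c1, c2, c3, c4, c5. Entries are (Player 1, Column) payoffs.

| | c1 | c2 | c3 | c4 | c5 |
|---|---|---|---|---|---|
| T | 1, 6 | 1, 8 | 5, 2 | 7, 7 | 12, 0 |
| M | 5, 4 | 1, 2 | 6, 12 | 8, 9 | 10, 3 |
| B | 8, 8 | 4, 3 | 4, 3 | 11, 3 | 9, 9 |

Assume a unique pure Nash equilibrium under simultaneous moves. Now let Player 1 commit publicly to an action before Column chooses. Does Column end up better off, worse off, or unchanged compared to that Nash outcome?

worse off

Solve by backward induction (Player 1 leads).
- T → Column plays c2 (best of 6, 8, 2, 7, 0); Player 1 gets 1.
- M → Column plays c3 (best of 4, 2, 12, 9, 3); Player 1 gets 6.
- B → Column plays c5 (best of 8, 3, 3, 3, 9); Player 1 gets 9.
Maximizing over 1, 6, 9, Player 1 chooses B. Subgame-perfect outcome: (B, c5) with payoffs (9, 9).
For the simultaneous game, intersect best replies.
Player 1's best replies: c1→B; c2→B; c3→M; c4→B; c5→T.
Column's best replies: T→c2; M→c3; B→c5.
Only (M, c3) has each player best-responding; Nash payoffs (6, 12).
Column earns 9 sequentially versus 12 at the Nash outcome: worse off.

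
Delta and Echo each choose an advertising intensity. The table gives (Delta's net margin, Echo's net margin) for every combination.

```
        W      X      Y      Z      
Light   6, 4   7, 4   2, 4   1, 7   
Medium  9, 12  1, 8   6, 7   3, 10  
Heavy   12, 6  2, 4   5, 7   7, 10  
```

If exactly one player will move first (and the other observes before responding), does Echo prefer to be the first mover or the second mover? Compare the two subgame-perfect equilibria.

second

If Delta leads: Echo's best replies are Light→Z, Medium→W, Heavy→Z; Delta's induced payoffs 1, 9, 7; outcome (Medium, W), payoffs (9, 12).
If Echo leads: Delta's best replies are W→Heavy, X→Light, Y→Medium, Z→Heavy; Echo's induced payoffs 6, 4, 7, 10; outcome (Heavy, Z), payoffs (7, 10).
Echo gets 10 moving first and 12 moving second, so Echo prefers to move second.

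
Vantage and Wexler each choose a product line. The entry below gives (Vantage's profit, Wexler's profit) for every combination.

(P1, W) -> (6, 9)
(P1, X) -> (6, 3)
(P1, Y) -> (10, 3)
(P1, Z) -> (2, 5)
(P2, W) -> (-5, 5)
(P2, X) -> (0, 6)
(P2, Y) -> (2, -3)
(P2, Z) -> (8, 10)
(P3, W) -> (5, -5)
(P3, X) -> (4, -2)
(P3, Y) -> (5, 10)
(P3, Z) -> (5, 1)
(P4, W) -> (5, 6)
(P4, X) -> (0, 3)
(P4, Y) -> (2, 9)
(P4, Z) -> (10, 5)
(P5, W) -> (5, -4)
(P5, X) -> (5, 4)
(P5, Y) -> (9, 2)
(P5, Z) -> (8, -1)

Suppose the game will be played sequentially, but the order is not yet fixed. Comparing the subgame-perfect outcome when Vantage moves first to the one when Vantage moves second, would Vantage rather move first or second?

If Vantage leads: Wexler's best replies are P1→W, P2→Z, P3→Y, P4→Y, P5→X; Vantage's induced payoffs 6, 8, 5, 2, 5; outcome (P2, Z), payoffs (8, 10).
If Wexler leads: Vantage's best replies are W→P1, X→P1, Y→P1, Z→P4; Wexler's induced payoffs 9, 3, 3, 5; outcome (P1, W), payoffs (6, 9).
Vantage gets 8 moving first and 6 moving second, so Vantage prefers to move first.

first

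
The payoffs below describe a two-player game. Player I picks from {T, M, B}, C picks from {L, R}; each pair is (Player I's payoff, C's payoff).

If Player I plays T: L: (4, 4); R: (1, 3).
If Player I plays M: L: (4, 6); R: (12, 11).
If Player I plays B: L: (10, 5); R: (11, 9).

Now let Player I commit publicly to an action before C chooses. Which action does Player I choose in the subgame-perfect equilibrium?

Solve by backward induction (Player I leads).
- T: C compares 4, 3 and picks L; Player I would get 4.
- M: C compares 6, 11 and picks R; Player I would get 12.
- B: C compares 5, 9 and picks R; Player I would get 11.
Player I's induced payoffs are 4, 12, 11, so Player I commits to M. Subgame-perfect outcome: (M, R) with payoffs (12, 11).

M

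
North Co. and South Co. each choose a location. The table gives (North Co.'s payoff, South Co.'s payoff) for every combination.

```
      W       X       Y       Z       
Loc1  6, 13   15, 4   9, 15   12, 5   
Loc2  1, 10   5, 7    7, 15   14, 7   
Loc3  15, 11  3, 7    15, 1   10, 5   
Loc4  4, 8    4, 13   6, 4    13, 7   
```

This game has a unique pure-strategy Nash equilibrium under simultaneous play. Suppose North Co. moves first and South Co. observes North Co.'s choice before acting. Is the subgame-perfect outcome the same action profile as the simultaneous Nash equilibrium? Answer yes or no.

yes

Work backward from South Co.'s decision.
- Loc1: South Co. compares 13, 4, 15, 5 and picks Y; North Co. would get 9.
- Loc2: South Co. compares 10, 7, 15, 7 and picks Y; North Co. would get 7.
- Loc3: South Co. compares 11, 7, 1, 5 and picks W; North Co. would get 15.
- Loc4: South Co. compares 8, 13, 4, 7 and picks X; North Co. would get 4.
North Co.'s induced payoffs are 9, 7, 15, 4, so North Co. commits to Loc3. Subgame-perfect outcome: (Loc3, W) with payoffs (15, 11).
Under simultaneous play:
North Co.'s best replies: W→Loc3; X→Loc1; Y→Loc3; Z→Loc2.
South Co.'s best replies: Loc1→Y; Loc2→Y; Loc3→W; Loc4→X.
Only (Loc3, W) has each player best-responding; Nash payoffs (15, 11).
Sequential outcome (Loc3, W) coincides with the Nash profile (Loc3, W).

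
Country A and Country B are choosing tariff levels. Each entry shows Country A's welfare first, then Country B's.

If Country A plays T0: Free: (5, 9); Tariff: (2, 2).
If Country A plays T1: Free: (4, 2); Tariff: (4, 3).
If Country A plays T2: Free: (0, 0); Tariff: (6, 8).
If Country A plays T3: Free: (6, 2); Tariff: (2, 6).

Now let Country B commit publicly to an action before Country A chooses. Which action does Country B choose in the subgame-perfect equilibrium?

Work backward from Country A's decision.
- Free: Country A compares 5, 4, 0, 6 and picks T3; Country B would get 2.
- Tariff: Country A compares 2, 4, 6, 2 and picks T2; Country B would get 8.
Among 2, 8, the best is 8 at Tariff. Subgame-perfect outcome: (T2, Tariff) with payoffs (6, 8).

Tariff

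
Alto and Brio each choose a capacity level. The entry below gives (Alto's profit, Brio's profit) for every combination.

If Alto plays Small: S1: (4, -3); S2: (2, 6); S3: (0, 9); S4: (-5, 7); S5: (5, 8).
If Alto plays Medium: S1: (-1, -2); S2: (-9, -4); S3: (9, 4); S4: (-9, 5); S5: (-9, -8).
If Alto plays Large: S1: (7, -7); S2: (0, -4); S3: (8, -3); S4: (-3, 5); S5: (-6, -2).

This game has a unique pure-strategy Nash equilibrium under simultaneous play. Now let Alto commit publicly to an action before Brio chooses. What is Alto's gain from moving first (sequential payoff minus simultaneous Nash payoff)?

Backward induction with Alto moving first.
- Small: Brio compares -3, 6, 9, 7, 8 and picks S3; Alto would get 0.
- Medium: Brio compares -2, -4, 4, 5, -8 and picks S4; Alto would get -9.
- Large: Brio compares -7, -4, -3, 5, -2 and picks S4; Alto would get -3.
Alto's induced payoffs are 0, -9, -3, so Alto commits to Small. Subgame-perfect outcome: (Small, S3) with payoffs (0, 9).
For the simultaneous game, intersect best replies.
Alto's best replies: S1→Large; S2→Small; S3→Medium; S4→Large; S5→Small.
Brio's best replies: Small→S3; Medium→S4; Large→S4.
The unique mutual best reply is (Large, S4), giving (-3, 5).
Alto's commitment gain: 0 − -3 = 3.

3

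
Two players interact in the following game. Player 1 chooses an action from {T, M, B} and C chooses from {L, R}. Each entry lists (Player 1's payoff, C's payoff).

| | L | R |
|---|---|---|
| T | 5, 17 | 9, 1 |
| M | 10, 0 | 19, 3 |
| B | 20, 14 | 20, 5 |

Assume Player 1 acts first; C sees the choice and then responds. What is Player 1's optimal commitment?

B

Work backward from C's decision.
- T: C compares 17, 1 and picks L; Player 1 would get 5.
- M: C compares 0, 3 and picks R; Player 1 would get 19.
- B: C compares 14, 5 and picks L; Player 1 would get 20.
Player 1's induced payoffs are 5, 19, 20, so Player 1 commits to B. Subgame-perfect outcome: (B, L) with payoffs (20, 14).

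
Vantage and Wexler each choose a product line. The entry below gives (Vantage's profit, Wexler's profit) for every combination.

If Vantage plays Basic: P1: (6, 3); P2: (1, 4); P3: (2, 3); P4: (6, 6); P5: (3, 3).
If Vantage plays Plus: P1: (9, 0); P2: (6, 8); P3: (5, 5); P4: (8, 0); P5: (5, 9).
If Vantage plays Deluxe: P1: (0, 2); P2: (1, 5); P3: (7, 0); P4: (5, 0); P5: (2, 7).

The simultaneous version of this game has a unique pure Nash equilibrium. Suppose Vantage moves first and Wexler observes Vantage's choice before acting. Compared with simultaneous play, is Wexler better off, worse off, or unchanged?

Backward induction with Vantage moving first.
- Basic → Wexler plays P4 (best of 3, 4, 3, 6, 3); Vantage gets 6.
- Plus → Wexler plays P5 (best of 0, 8, 5, 0, 9); Vantage gets 5.
- Deluxe → Wexler plays P5 (best of 2, 5, 0, 0, 7); Vantage gets 2.
Maximizing over 6, 5, 2, Vantage chooses Basic. Subgame-perfect outcome: (Basic, P4) with payoffs (6, 6).
For the simultaneous game, intersect best replies.
Vantage's best replies: P1→Plus; P2→Plus; P3→Deluxe; P4→Plus; P5→Plus.
Wexler's best replies: Basic→P4; Plus→P5; Deluxe→P5.
The unique mutual best reply is (Plus, P5), giving (5, 9).
Wexler earns 6 sequentially versus 9 at the Nash outcome: worse off.

worse off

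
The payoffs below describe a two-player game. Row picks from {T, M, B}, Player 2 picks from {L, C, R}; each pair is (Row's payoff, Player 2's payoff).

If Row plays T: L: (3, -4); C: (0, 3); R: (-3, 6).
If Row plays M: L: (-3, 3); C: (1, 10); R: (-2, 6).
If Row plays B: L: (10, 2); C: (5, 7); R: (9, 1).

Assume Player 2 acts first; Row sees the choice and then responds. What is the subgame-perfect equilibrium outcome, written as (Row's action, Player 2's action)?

Backward induction with Player 2 moving first.
- L: BR = B, leader payoff 2.
- C: BR = B, leader payoff 7.
- R: BR = B, leader payoff 1.
Player 2's induced payoffs are 2, 7, 1, so Player 2 commits to C. Subgame-perfect outcome: (B, C) with payoffs (5, 7).

(B, C)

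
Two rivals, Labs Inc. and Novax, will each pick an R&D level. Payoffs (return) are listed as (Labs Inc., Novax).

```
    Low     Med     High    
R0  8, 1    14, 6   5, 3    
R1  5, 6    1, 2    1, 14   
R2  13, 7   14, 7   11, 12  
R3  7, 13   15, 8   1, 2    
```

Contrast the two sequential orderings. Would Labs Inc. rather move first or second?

If Labs Inc. leads: Novax's best replies are R0→Med, R1→High, R2→High, R3→Low; Labs Inc.'s induced payoffs 14, 1, 11, 7; outcome (R0, Med), payoffs (14, 6).
If Novax leads: Labs Inc.'s best replies are Low→R2, Med→R3, High→R2; Novax's induced payoffs 7, 8, 12; outcome (R2, High), payoffs (11, 12).
Labs Inc. gets 14 moving first and 11 moving second, so Labs Inc. prefers to move first.

first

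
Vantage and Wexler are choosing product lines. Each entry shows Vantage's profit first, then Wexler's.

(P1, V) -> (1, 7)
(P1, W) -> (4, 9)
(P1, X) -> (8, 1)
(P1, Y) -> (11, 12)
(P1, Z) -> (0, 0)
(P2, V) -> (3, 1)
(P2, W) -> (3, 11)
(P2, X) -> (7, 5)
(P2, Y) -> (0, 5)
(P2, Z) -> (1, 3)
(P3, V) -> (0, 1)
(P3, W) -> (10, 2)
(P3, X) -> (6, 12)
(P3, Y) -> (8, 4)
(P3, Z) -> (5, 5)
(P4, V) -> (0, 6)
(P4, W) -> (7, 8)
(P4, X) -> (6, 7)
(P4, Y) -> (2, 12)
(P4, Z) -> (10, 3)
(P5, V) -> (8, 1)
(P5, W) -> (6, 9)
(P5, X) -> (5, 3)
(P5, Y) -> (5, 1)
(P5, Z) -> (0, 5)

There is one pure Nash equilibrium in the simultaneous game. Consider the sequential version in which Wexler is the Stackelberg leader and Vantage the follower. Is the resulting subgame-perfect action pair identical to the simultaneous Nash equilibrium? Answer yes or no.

yes

Work backward from Vantage's decision.
- V: BR = P5, leader payoff 1.
- W: BR = P3, leader payoff 2.
- X: BR = P1, leader payoff 1.
- Y: BR = P1, leader payoff 12.
- Z: BR = P4, leader payoff 3.
Among 1, 2, 1, 12, 3, the best is 12 at Y. Subgame-perfect outcome: (P1, Y) with payoffs (11, 12).
Now find the simultaneous Nash equilibrium.
Vantage's best replies: V→P5; W→P3; X→P1; Y→P1; Z→P4.
Wexler's best replies: P1→Y; P2→W; P3→X; P4→Y; P5→W.
The unique mutual best reply is (P1, Y), giving (11, 12).
Sequential outcome (P1, Y) coincides with the Nash profile (P1, Y).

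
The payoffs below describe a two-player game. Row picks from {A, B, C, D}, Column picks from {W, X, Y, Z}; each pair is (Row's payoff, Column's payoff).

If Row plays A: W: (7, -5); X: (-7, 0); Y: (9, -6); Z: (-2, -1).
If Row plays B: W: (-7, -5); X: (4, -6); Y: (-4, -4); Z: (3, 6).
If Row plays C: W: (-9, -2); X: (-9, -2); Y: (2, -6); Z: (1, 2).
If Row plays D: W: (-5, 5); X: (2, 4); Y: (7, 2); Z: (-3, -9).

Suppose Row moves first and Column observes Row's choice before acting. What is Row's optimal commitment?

B

Solve by backward induction (Row leads).
- A: Column compares -5, 0, -6, -1 and picks X; Row would get -7.
- B: Column compares -5, -6, -4, 6 and picks Z; Row would get 3.
- C: Column compares -2, -2, -6, 2 and picks Z; Row would get 1.
- D: Column compares 5, 4, 2, -9 and picks W; Row would get -5.
Maximizing over -7, 3, 1, -5, Row chooses B. Subgame-perfect outcome: (B, Z) with payoffs (3, 6).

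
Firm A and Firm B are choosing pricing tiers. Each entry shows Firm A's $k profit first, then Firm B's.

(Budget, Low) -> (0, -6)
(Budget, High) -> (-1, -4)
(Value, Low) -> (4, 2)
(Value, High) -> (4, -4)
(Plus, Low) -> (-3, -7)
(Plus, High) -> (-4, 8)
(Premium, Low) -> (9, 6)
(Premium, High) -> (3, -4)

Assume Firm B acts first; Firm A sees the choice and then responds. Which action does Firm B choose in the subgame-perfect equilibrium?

Backward induction with Firm B moving first.
- Low → Firm A plays Premium (best of 0, 4, -3, 9); Firm B gets 6.
- High → Firm A plays Value (best of -1, 4, -4, 3); Firm B gets -4.
Maximizing over 6, -4, Firm B chooses Low. Subgame-perfect outcome: (Premium, Low) with payoffs (9, 6).

Low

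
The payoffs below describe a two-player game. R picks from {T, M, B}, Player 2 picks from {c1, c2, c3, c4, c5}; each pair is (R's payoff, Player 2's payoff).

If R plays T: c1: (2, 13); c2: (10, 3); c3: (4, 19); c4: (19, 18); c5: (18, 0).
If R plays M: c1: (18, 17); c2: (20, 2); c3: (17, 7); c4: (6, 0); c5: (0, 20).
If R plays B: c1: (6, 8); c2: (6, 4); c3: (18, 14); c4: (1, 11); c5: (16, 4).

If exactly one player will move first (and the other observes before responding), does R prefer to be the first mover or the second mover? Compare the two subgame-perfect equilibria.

second

If R leads: Player 2's best replies are T→c3, M→c5, B→c3; R's induced payoffs 4, 0, 18; outcome (B, c3), payoffs (18, 14).
If Player 2 leads: R's best replies are c1→M, c2→M, c3→B, c4→T, c5→T; Player 2's induced payoffs 17, 2, 14, 18, 0; outcome (T, c4), payoffs (19, 18).
R gets 18 moving first and 19 moving second, so R prefers to move second.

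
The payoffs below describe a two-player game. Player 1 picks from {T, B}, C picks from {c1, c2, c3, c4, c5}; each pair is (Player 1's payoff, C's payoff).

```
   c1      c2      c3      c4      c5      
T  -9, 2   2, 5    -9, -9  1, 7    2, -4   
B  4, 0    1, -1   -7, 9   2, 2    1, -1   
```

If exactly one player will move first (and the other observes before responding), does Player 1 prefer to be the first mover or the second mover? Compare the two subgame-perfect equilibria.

first

If Player 1 leads: C's best replies are T→c4, B→c3; Player 1's induced payoffs 1, -7; outcome (T, c4), payoffs (1, 7).
If C leads: Player 1's best replies are c1→B, c2→T, c3→B, c4→B, c5→T; C's induced payoffs 0, 5, 9, 2, -4; outcome (B, c3), payoffs (-7, 9).
Player 1 gets 1 moving first and -7 moving second, so Player 1 prefers to move first.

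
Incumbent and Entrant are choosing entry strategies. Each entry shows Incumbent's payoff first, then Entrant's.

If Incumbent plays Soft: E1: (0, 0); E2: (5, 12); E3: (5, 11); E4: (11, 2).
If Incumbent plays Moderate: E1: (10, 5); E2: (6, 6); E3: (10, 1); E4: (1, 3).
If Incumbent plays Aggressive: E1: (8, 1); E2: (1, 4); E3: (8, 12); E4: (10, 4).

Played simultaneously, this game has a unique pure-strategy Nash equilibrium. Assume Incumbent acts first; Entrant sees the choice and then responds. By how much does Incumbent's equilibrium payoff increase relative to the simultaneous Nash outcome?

2

Work backward from Entrant's decision.
- Soft: Entrant compares 0, 12, 11, 2 and picks E2; Incumbent would get 5.
- Moderate: Entrant compares 5, 6, 1, 3 and picks E2; Incumbent would get 6.
- Aggressive: Entrant compares 1, 4, 12, 4 and picks E3; Incumbent would get 8.
Among 5, 6, 8, the best is 8 at Aggressive. Subgame-perfect outcome: (Aggressive, E3) with payoffs (8, 12).
For the simultaneous game, intersect best replies.
Incumbent's best replies: E1→Moderate; E2→Moderate; E3→Moderate; E4→Soft.
Entrant's best replies: Soft→E2; Moderate→E2; Aggressive→E3.
The unique mutual best reply is (Moderate, E2), giving (6, 6).
Incumbent's commitment gain: 8 − 6 = 2.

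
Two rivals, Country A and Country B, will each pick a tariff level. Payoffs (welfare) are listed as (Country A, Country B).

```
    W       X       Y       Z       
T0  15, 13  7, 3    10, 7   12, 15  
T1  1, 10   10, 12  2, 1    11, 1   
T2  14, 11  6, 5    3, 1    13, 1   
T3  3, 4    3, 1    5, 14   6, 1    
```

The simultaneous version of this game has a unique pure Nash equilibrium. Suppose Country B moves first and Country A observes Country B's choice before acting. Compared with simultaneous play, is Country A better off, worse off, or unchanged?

Work backward from Country A's decision.
- W → Country A plays T0 (best of 15, 1, 14, 3); Country B gets 13.
- X → Country A plays T1 (best of 7, 10, 6, 3); Country B gets 12.
- Y → Country A plays T0 (best of 10, 2, 3, 5); Country B gets 7.
- Z → Country A plays T2 (best of 12, 11, 13, 6); Country B gets 1.
Country B's induced payoffs are 13, 12, 7, 1, so Country B commits to W. Subgame-perfect outcome: (T0, W) with payoffs (15, 13).
For the simultaneous game, intersect best replies.
Country A's best replies: W→T0; X→T1; Y→T0; Z→T2.
Country B's best replies: T0→Z; T1→X; T2→W; T3→Y.
Only (T1, X) has each player best-responding; Nash payoffs (10, 12).
Country A earns 15 sequentially versus 10 at the Nash outcome: better off.

better off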